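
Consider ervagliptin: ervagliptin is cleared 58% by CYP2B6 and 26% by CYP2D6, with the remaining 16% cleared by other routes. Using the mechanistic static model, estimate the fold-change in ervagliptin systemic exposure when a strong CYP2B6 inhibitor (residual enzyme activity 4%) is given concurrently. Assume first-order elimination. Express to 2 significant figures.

2.3

The CYP2B6 pathway (58% of clearance) is reduced to 0.04× activity: 0.58 × 0.04 = 0.0232.
CYP2D6 (26%) and the residual 16% are unaffected.
Relative clearance = 0.0232 + 0.26 + 0.16 = 0.4432.
Systemic exposure is inversely proportional to clearance, so the fold-change is 1 / 0.4432 = 2.3.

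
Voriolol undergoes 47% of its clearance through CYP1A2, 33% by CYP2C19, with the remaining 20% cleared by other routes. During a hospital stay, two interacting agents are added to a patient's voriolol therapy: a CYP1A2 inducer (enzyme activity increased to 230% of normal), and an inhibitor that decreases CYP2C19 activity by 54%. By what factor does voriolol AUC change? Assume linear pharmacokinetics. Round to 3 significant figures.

The CYP1A2 pathway (47% of clearance) rises to 2.3× activity: 0.47 × 2.3 = 1.081.
The CYP2C19 pathway (33% of clearance) drops to 0.46× activity: 0.33 × 0.46 = 0.1518.
The remaining 20% of clearance is unaffected.
CL_new/CL_old = 1.081 + 0.1518 + 0.2 = 1.4328.
Because AUC varies inversely with clearance, the combined effect is 1 / 1.4328 = 0.698.

0.698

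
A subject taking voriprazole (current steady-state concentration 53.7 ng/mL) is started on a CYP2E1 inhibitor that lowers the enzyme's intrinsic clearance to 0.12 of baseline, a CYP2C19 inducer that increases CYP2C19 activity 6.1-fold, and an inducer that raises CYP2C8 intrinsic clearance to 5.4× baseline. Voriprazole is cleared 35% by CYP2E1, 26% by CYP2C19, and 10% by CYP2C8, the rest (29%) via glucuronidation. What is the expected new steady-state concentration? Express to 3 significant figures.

The CYP2E1 pathway (35% of clearance) drops to 0.12× activity: 0.35 × 0.12 = 0.042.
The CYP2C19 pathway (26% of clearance) is boosted to 6.1× activity: 0.26 × 6.1 = 1.586.
The CYP2C8 pathway (10% of clearance) increases to 5.4× activity: 0.1 × 5.4 = 0.54.
Non-CYP routes (29%) are unchanged.
New clearance relative to baseline: 0.042 + 1.586 + 0.54 + 0.29 = 2.458.
New steady-state concentration = 53.7 / 2.458 = 21.8 ng/mL (concentration scales inversely with clearance).

21.8 ng/mL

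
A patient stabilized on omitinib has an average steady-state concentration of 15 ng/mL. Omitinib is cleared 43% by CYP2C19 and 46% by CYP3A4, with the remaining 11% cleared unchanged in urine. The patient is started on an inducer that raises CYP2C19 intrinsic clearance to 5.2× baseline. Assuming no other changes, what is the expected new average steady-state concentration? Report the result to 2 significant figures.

The CYP2C19 pathway (43% of clearance) rises to 5.2× activity: 0.43 × 5.2 = 2.236.
CYP3A4 (46%) and the residual 11% are unaffected.
New clearance relative to baseline: 2.236 + 0.46 + 0.11 = 2.806.
New average steady-state concentration = baseline ÷ relative clearance = 15 / 2.806 = 5.3 ng/mL.

5.3 ng/mL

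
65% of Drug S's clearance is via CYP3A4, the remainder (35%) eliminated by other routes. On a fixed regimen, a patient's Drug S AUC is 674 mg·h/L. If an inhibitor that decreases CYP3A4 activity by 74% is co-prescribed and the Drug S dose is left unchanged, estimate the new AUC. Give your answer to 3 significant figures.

1.30 × 10³ mg·h/L

The CYP3A4 pathway (65% of clearance) is reduced to 0.26× activity: 0.65 × 0.26 = 0.169.
Non-CYP routes (35%) are unchanged.
CL_new/CL_old = 0.169 + 0.35 = 0.519.
With dosing unchanged, AUC scales as 1/CL: 674 / 0.519 = 1.30 × 10³ mg·h/L.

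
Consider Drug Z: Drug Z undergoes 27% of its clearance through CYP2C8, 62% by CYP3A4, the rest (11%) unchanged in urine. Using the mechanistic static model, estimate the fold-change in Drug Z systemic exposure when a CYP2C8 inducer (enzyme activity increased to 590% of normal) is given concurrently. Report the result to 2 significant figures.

The CYP2C8 pathway (27% of clearance) rises to 5.9× activity: 0.27 × 5.9 = 1.593.
CYP3A4 (62%) and the residual 11% are unaffected.
Relative clearance = 1.593 + 0.62 + 0.11 = 2.323.
Systemic exposure ratio = CL_old/CL_new = 1 / 2.323 = 0.43.

0.43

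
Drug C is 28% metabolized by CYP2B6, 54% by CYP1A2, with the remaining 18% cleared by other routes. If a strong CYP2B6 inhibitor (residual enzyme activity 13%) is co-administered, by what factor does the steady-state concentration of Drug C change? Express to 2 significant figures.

1.3

The CYP2B6 pathway (28% of clearance) drops to 0.13× activity: 0.28 × 0.13 = 0.0364.
CYP1A2 (54%) and the residual 18% are unaffected.
Relative clearance = 0.0364 + 0.54 + 0.18 = 0.7564.
Since steady-state concentration ∝ 1/CL, the ratio is 1 / 0.7564 = 1.3.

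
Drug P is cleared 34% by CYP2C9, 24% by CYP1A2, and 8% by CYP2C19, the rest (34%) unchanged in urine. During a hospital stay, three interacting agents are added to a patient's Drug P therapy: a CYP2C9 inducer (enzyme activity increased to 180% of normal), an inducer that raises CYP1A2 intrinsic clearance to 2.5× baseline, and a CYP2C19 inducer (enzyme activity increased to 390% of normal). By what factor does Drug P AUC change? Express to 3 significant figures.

0.536

CYP2C9: 0.34 × 1.8 = 0.612
CYP1A2: 0.24 × 2.5 = 0.6
CYP2C19: 0.08 × 3.9 = 0.312
Other: 0.34 (unchanged)
Relative clearance = 0.612 + 0.6 + 0.312 + 0.34 = 1.864.
Net AUC ratio = 1 / 1.864 = 0.536.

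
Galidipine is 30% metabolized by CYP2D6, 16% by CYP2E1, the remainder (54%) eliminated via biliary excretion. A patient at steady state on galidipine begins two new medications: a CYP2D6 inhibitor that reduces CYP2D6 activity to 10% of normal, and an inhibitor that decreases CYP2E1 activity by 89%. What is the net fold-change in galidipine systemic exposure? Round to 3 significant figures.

The CYP2D6 pathway (30% of clearance) falls to 0.1× activity: 0.3 × 0.1 = 0.03.
The CYP2E1 pathway (16% of clearance) drops to 0.11× activity: 0.16 × 0.11 = 0.0176.
The remaining 54% of clearance is unaffected.
New clearance relative to baseline: 0.03 + 0.0176 + 0.54 = 0.5876.
Net systemic exposure ratio = 1 / 0.5876 = 1.70.

1.70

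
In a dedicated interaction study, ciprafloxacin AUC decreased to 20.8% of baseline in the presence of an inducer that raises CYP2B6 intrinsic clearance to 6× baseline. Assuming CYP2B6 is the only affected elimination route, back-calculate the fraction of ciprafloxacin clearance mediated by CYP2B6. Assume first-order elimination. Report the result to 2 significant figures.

0.76

Write x for the fraction cleared via CYP2B6. The observed AUC change means clearance rose to 1/0.208 = 4.808 of baseline.
Setting x·6 + (1 − x) = 4.808 and solving: x = (4.808 − 1)/(6 − 1) = 0.76.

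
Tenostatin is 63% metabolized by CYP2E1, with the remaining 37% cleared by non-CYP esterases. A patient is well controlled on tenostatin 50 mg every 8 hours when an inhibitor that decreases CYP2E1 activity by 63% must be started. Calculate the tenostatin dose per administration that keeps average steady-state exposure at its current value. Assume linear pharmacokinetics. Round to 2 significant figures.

30 mg

CYP2E1: 0.63 × 0.37 = 0.2331
Other: 0.37 (unchanged)
CL_new/CL_old = 0.2331 + 0.37 = 0.6031.
Exposure is unchanged when dose changes in proportion to clearance. New dose = 50 mg × 0.6031 = 30 mg.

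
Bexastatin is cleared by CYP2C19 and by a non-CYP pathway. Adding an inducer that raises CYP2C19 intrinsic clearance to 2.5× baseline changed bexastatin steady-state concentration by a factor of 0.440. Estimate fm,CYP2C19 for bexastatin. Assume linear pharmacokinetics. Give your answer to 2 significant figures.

CL'/CL = 1 / 0.440 = 2.273
2.5·fm + (1 − fm) = 2.273
fm = (2.273 − 1) / (2.5 − 1) = 0.85

0.85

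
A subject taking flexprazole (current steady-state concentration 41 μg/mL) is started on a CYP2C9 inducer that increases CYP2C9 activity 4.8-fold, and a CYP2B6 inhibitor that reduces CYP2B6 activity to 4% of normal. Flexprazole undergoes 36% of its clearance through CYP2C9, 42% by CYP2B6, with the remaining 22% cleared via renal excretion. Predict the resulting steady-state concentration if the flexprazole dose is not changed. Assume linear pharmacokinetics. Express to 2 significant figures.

The CYP2C9 pathway (36% of clearance) is boosted to 4.8× activity: 0.36 × 4.8 = 1.728.
The CYP2B6 pathway (42% of clearance) drops to 0.04× activity: 0.42 × 0.04 = 0.0168.
Non-CYP routes (22%) are unchanged.
New clearance relative to baseline: 1.728 + 0.0168 + 0.22 = 1.9648.
Steady-state concentration ∝ 1/CL: new value = 41 / 1.9648 = 21 μg/mL.

21 μg/mL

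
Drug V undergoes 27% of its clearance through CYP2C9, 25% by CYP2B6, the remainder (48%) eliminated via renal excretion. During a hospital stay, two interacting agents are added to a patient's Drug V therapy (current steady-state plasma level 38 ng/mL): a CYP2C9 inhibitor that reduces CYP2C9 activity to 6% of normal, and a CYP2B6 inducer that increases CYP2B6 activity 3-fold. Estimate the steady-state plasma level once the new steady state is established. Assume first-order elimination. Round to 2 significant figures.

The CYP2C9 pathway (27% of clearance) drops to 0.06× activity: 0.27 × 0.06 = 0.0162.
The CYP2B6 pathway (25% of clearance) is boosted to 3× activity: 0.25 × 3 = 0.75.
Non-CYP routes (48%) are unchanged.
CL_new/CL_old = 0.0162 + 0.75 + 0.48 = 1.2462.
Steady-state plasma level ∝ 1/CL: new value = 38 / 1.2462 = 30 ng/mL.

30 ng/mL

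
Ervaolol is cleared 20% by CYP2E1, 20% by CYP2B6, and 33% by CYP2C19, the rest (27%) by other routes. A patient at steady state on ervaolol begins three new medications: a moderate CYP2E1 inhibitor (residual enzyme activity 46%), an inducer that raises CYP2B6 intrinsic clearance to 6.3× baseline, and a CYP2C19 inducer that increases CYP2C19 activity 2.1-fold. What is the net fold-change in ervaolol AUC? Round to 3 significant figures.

0.432

The CYP2E1 pathway (20% of clearance) falls to 0.46× activity: 0.2 × 0.46 = 0.092.
The CYP2B6 pathway (20% of clearance) increases to 6.3× activity: 0.2 × 6.3 = 1.26.
The CYP2C19 pathway (33% of clearance) is boosted to 2.1× activity: 0.33 × 2.1 = 0.693.
The remaining 27% of clearance is unaffected.
New clearance relative to baseline: 0.092 + 1.26 + 0.693 + 0.27 = 2.315.
AUC ∝ 1/CL: fold-change = 1 / 2.315 = 0.432.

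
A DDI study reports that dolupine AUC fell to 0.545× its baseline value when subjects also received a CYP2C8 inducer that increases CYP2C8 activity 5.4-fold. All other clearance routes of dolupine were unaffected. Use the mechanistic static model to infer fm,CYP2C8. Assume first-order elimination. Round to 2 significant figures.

0.19

CL'/CL = 1 / 0.545 = 1.835
5.4·fm + (1 − fm) = 1.835
fm = (1.835 − 1) / (5.4 − 1) = 0.19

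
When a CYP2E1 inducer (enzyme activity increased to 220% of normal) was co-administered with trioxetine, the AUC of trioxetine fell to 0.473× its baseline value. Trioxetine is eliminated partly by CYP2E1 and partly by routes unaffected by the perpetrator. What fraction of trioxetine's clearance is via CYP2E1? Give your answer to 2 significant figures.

Let x = fm,CYP2E1. Because AUC ∝ 1/CL, relative clearance rose to 1/0.473 = 2.114.
Only the CYP2E1 route changed, so 2.114 = x·2.2 + (1 − x), giving x = 0.93.

0.93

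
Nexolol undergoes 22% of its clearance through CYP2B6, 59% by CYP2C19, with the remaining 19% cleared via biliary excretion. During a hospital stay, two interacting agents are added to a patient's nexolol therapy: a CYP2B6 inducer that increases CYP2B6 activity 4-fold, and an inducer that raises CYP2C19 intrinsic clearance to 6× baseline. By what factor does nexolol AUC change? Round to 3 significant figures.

CYP2B6: 0.22 × 4 = 0.88
CYP2C19: 0.59 × 6 = 3.54
Other: 0.19 (unchanged)
Relative clearance = 0.88 + 3.54 + 0.19 = 4.61.
Net AUC ratio = 1 / 4.61 = 0.217.

0.217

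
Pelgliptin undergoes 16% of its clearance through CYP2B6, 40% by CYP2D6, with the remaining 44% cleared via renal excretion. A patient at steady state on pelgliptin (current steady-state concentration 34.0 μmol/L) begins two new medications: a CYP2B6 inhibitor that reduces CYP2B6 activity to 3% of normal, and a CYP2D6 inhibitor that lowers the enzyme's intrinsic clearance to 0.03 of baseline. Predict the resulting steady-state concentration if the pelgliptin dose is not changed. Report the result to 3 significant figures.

The CYP2B6 pathway (16% of clearance) is reduced to 0.03× activity: 0.16 × 0.03 = 0.0048.
The CYP2D6 pathway (40% of clearance) is reduced to 0.03× activity: 0.4 × 0.03 = 0.012.
The remaining 44% of clearance is unaffected.
CL_new/CL_old = 0.0048 + 0.012 + 0.44 = 0.4568.
New steady-state concentration = 34.0 / 0.4568 = 74.4 μmol/L (concentration scales inversely with clearance).

74.4 μmol/L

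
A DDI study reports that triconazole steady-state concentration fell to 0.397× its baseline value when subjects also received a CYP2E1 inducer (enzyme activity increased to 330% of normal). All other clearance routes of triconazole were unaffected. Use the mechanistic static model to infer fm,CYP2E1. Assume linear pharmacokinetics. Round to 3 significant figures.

Call the CYP2E1 fraction fm. After the interaction, CL_new/CL_old = fm × 3.3 + (1 − fm).
Steady-state concentration ratio = 1 / (new CL fraction), so new CL fraction = 1 / 0.397 = 2.519.
fm × 3.3 + 1 − fm = 2.519  ⇒  fm × (3.3 − 1) = 1.519  ⇒  fm = 0.660.

0.660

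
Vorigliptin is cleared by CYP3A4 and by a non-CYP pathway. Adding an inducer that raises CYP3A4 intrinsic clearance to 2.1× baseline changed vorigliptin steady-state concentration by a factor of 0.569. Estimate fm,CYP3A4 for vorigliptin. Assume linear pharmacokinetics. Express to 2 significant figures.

Let fm be the CYP3A4 fraction. New clearance relative to baseline = fm × 2.1 + (1 − fm).
Steady-state concentration ratio = 1 / (new CL fraction), so new CL fraction = 1 / 0.569 = 1.757.
fm × 2.1 + 1 − fm = 1.757  ⇒  fm × (2.1 − 1) = 0.7575  ⇒  fm = 0.69.

0.69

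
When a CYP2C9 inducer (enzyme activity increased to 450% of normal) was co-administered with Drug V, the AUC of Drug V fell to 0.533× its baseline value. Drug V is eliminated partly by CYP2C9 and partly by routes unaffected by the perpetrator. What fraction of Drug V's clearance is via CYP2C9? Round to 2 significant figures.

0.25

Write x for the fraction cleared via CYP2C9. The observed AUC change means clearance rose to 1/0.533 = 1.876 of baseline.
Only the CYP2C9 route changed, so 1.876 = x·4.5 + (1 − x), giving x = 0.25.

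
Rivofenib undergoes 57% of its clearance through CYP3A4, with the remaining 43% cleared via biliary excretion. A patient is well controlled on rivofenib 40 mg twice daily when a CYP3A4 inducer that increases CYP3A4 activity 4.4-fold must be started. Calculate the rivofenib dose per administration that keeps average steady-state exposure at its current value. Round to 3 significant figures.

118 mg

The CYP3A4 pathway (57% of clearance) rises to 4.4× activity: 0.57 × 4.4 = 2.508.
The remaining 43% of clearance is unaffected.
New clearance relative to baseline: 2.508 + 0.43 = 2.938.
To maintain the same steady-state level, dose must scale with clearance: new dose = 40 × 2.938 = 118 mg.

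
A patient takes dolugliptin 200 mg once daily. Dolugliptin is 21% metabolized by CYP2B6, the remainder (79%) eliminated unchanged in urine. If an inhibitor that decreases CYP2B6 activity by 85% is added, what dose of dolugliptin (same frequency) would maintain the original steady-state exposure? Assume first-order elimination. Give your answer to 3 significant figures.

164 mg

CYP2B6: 0.21 × 0.15 = 0.0315
Other: 0.79 (unchanged)
New clearance relative to baseline: 0.0315 + 0.79 = 0.8215.
To maintain the same steady-state level, dose must scale with clearance: new dose = 200 × 0.8215 = 164 mg.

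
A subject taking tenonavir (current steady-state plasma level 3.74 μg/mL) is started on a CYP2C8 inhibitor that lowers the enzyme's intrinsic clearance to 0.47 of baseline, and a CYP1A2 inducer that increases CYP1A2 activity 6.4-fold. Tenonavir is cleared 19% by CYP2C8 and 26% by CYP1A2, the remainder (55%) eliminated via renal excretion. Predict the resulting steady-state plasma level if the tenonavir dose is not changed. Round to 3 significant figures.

1.62 μg/mL

CYP2C8: 0.19 × 0.47 = 0.0893
CYP1A2: 0.26 × 6.4 = 1.664
Other: 0.55 (unchanged)
New clearance relative to baseline: 0.0893 + 1.664 + 0.55 = 2.3033.
Steady-state plasma level ∝ 1/CL: new value = 3.74 / 2.3033 = 1.62 μg/mL.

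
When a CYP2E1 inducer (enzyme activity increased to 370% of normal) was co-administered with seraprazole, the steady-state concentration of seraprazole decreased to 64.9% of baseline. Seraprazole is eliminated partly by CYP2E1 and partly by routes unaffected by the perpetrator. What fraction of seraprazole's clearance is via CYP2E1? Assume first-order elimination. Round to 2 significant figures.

Let fm be the CYP2E1 fraction. New clearance relative to baseline = fm × 3.7 + (1 − fm).
Steady-state concentration ratio = 1 / (new CL fraction), so new CL fraction = 1 / 0.649 = 1.541.
fm × 3.7 + 1 − fm = 1.541  ⇒  fm × (3.7 − 1) = 0.5408  ⇒  fm = 0.20.

0.20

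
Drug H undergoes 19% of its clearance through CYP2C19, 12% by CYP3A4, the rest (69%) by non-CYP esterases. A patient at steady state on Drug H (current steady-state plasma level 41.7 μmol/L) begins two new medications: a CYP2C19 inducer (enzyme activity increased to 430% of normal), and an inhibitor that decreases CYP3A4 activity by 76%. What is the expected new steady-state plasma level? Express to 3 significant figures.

27.2 μmol/L

The CYP2C19 pathway (19% of clearance) is boosted to 4.3× activity: 0.19 × 4.3 = 0.817.
The CYP3A4 pathway (12% of clearance) drops to 0.24× activity: 0.12 × 0.24 = 0.0288.
The remaining 69% of clearance is unaffected.
New clearance relative to baseline: 0.817 + 0.0288 + 0.69 = 1.5358.
New steady-state plasma level = 41.7 / 1.5358 = 27.2 μmol/L (concentration scales inversely with clearance).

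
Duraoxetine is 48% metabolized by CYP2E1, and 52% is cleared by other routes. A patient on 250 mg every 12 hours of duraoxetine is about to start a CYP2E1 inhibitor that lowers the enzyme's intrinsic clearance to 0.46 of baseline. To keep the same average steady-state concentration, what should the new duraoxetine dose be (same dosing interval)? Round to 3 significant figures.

185 mg

The CYP2E1 pathway (48% of clearance) drops to 0.46× activity: 0.48 × 0.46 = 0.2208.
The remaining 52% of clearance is unaffected.
CL_new/CL_old = 0.2208 + 0.52 = 0.7408.
To maintain the same steady-state level, dose must scale with clearance: new dose = 250 × 0.7408 = 185 mg.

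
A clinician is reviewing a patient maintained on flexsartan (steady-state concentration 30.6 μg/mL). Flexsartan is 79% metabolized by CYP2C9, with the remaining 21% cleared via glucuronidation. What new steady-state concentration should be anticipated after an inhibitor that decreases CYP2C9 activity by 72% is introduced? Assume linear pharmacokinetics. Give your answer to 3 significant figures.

The CYP2C9 pathway (79% of clearance) falls to 0.28× activity: 0.79 × 0.28 = 0.2212.
Non-CYP routes (21%) are unchanged.
CL_new/CL_old = 0.2212 + 0.21 = 0.4312.
New steady-state concentration = baseline ÷ relative clearance = 30.6 / 0.4312 = 71.0 μg/mL.

71.0 μg/mL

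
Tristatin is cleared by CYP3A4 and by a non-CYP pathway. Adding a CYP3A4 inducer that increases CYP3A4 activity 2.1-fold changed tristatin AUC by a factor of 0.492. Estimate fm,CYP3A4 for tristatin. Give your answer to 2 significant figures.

0.94

Write x for the fraction cleared via CYP3A4. The observed AUC change means clearance rose to 1/0.492 = 2.033 of baseline.
Setting x·2.1 + (1 − x) = 2.033 and solving: x = (2.033 − 1)/(2.1 − 1) = 0.94.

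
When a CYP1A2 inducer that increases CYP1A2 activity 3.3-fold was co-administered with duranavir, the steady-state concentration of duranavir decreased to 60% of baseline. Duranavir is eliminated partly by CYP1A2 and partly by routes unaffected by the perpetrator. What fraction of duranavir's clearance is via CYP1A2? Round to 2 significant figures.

0.29

CL'/CL = 1 / 0.600 = 1.667
3.3·fm + (1 − fm) = 1.667
fm = (1.667 − 1) / (3.3 − 1) = 0.29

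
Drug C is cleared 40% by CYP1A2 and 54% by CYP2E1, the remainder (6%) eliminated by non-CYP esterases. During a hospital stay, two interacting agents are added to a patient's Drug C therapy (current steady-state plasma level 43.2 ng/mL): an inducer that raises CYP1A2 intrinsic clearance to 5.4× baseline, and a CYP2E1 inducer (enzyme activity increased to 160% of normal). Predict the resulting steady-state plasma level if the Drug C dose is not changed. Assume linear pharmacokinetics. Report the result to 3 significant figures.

14.0 ng/mL

The CYP1A2 pathway (40% of clearance) increases to 5.4× activity: 0.4 × 5.4 = 2.16.
The CYP2E1 pathway (54% of clearance) is boosted to 1.6× activity: 0.54 × 1.6 = 0.864.
Non-CYP routes (6%) are unchanged.
New clearance relative to baseline: 2.16 + 0.864 + 0.06 = 3.084.
Steady-state plasma level ∝ 1/CL: new value = 43.2 / 3.084 = 14.0 ng/mL.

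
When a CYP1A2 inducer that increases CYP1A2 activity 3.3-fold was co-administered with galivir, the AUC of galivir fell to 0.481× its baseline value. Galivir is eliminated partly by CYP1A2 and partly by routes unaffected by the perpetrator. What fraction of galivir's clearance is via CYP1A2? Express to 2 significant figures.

0.47

Let fm be the CYP1A2 fraction. New clearance relative to baseline = fm × 3.3 + (1 − fm).
AUC ratio = 1 / (new CL fraction), so new CL fraction = 1 / 0.481 = 2.079.
fm × 3.3 + 1 − fm = 2.079  ⇒  fm × (3.3 − 1) = 1.079  ⇒  fm = 0.47.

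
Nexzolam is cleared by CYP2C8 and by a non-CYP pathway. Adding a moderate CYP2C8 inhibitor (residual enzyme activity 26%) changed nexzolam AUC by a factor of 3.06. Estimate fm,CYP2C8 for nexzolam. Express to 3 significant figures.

Let x = fm,CYP2C8. Because AUC ∝ 1/CL, relative clearance fell to 1/3.06 = 0.3268.
Setting x·0.26 + (1 − x) = 0.3268 and solving: x = (0.3268 − 1)/(0.26 − 1) = 0.910.

0.910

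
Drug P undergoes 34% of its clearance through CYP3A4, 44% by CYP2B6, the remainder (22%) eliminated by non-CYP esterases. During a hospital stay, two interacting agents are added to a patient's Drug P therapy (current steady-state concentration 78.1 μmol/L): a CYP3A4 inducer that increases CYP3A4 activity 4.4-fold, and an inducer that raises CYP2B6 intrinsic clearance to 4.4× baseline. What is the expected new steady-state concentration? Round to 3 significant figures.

The CYP3A4 pathway (34% of clearance) rises to 4.4× activity: 0.34 × 4.4 = 1.496.
The CYP2B6 pathway (44% of clearance) rises to 4.4× activity: 0.44 × 4.4 = 1.936.
The remaining 22% of clearance is unaffected.
New clearance relative to baseline: 1.496 + 1.936 + 0.22 = 3.652.
Dividing the baseline by the relative clearance: 78.1 / 3.652 = 21.4 μmol/L.

21.4 μmol/L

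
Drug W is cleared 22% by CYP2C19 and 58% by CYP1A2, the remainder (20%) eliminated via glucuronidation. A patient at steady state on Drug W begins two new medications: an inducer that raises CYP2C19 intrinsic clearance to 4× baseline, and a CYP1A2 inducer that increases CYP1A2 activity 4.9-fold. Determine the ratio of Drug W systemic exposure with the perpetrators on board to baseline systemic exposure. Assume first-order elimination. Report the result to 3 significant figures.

The CYP2C19 pathway (22% of clearance) increases to 4× activity: 0.22 × 4 = 0.88.
The CYP1A2 pathway (58% of clearance) rises to 4.9× activity: 0.58 × 4.9 = 2.842.
The remaining 20% of clearance is unaffected.
CL_new/CL_old = 0.88 + 2.842 + 0.2 = 3.922.
Net systemic exposure ratio = 1 / 3.922 = 0.255.

0.255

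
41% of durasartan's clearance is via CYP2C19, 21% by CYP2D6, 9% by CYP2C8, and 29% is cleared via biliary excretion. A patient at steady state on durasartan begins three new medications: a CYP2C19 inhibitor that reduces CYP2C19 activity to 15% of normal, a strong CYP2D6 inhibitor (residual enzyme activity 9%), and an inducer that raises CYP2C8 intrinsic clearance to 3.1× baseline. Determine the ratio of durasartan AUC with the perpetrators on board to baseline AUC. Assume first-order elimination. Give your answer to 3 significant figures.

1.54

The CYP2C19 pathway (41% of clearance) falls to 0.15× activity: 0.41 × 0.15 = 0.0615.
The CYP2D6 pathway (21% of clearance) falls to 0.09× activity: 0.21 × 0.09 = 0.0189.
The CYP2C8 pathway (9% of clearance) increases to 3.1× activity: 0.09 × 3.1 = 0.279.
Non-CYP routes (29%) are unchanged.
CL_new/CL_old = 0.0615 + 0.0189 + 0.279 + 0.29 = 0.6494.
AUC ∝ 1/CL: fold-change = 1 / 0.6494 = 1.54.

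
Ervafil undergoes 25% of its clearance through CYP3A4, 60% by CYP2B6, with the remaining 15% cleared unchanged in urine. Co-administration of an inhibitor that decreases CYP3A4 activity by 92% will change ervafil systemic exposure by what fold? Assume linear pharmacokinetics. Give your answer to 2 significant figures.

1.3

The CYP3A4 pathway (25% of clearance) drops to 0.08× activity: 0.25 × 0.08 = 0.02.
CYP2B6 (60%) and the residual 15% are unaffected.
CL_new/CL_old = 0.02 + 0.6 + 0.15 = 0.77.
Systemic exposure ratio = CL_old/CL_new = 1 / 0.77 = 1.3.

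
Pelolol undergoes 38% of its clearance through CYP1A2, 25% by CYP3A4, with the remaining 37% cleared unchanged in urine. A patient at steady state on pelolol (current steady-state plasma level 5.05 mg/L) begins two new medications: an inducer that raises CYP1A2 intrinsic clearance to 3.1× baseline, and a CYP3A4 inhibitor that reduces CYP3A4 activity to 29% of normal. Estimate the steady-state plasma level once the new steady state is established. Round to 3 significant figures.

CYP1A2: 0.38 × 3.1 = 1.178
CYP3A4: 0.25 × 0.29 = 0.0725
Other: 0.37 (unchanged)
CL_new/CL_old = 1.178 + 0.0725 + 0.37 = 1.6205.
Dividing the baseline by the relative clearance: 5.05 / 1.6205 = 3.12 mg/L.

3.12 mg/L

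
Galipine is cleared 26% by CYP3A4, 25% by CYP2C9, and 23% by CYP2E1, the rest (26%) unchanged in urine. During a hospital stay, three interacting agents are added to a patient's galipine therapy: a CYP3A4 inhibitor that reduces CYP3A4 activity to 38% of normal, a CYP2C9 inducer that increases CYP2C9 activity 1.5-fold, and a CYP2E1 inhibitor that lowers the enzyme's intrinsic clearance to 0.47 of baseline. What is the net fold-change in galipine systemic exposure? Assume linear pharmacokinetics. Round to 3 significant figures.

The CYP3A4 pathway (26% of clearance) drops to 0.38× activity: 0.26 × 0.38 = 0.0988.
The CYP2C9 pathway (25% of clearance) is boosted to 1.5× activity: 0.25 × 1.5 = 0.375.
The CYP2E1 pathway (23% of clearance) is reduced to 0.47× activity: 0.23 × 0.47 = 0.1081.
The remaining 26% of clearance is unaffected.
New clearance relative to baseline: 0.0988 + 0.375 + 0.1081 + 0.26 = 0.8419.
Net systemic exposure ratio = 1 / 0.8419 = 1.19.

1.19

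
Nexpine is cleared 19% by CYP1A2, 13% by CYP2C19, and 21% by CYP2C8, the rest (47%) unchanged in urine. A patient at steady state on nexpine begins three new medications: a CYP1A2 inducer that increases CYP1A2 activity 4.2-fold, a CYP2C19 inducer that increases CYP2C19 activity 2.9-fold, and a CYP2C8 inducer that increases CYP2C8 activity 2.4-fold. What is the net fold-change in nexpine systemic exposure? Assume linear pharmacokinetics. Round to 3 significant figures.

CYP1A2: 0.19 × 4.2 = 0.798
CYP2C19: 0.13 × 2.9 = 0.377
CYP2C8: 0.21 × 2.4 = 0.504
Other: 0.47 (unchanged)
New clearance relative to baseline: 0.798 + 0.377 + 0.504 + 0.47 = 2.149.
Because systemic exposure varies inversely with clearance, the combined effect is 1 / 2.149 = 0.465.

0.465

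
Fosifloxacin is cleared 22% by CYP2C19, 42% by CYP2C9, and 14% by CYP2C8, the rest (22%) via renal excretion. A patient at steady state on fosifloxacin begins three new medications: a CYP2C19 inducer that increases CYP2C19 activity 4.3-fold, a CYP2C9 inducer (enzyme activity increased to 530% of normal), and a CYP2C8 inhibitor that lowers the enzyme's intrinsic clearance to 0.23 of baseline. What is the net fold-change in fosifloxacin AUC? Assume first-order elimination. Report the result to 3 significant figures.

The CYP2C19 pathway (22% of clearance) rises to 4.3× activity: 0.22 × 4.3 = 0.946.
The CYP2C9 pathway (42% of clearance) is boosted to 5.3× activity: 0.42 × 5.3 = 2.226.
The CYP2C8 pathway (14% of clearance) falls to 0.23× activity: 0.14 × 0.23 = 0.0322.
Non-CYP routes (22%) are unchanged.
New clearance relative to baseline: 0.946 + 2.226 + 0.0322 + 0.22 = 3.4242.
AUC ∝ 1/CL: fold-change = 1 / 3.4242 = 0.292.

0.292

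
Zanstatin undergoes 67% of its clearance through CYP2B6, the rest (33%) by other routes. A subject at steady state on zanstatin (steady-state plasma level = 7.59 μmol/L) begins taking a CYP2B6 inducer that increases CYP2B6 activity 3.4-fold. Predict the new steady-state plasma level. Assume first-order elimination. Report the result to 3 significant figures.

2.91 μmol/L

The CYP2B6 pathway (67% of clearance) rises to 3.4× activity: 0.67 × 3.4 = 2.278.
The remaining 33% of clearance is unaffected.
Relative clearance = 2.278 + 0.33 = 2.608.
Steady-state plasma level ∝ 1/CL, so new value = 7.59 / 2.608 = 2.91 μmol/L.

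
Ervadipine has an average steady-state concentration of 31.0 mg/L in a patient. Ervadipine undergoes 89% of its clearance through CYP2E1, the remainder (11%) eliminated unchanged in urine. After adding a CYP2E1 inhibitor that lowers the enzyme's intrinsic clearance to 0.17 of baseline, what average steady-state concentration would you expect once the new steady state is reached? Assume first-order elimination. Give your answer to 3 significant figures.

CYP2E1: 0.89 × 0.17 = 0.1513
Other: 0.11 (unchanged)
New clearance relative to baseline: 0.1513 + 0.11 = 0.2613.
New average steady-state concentration = baseline ÷ relative clearance = 31.0 / 0.2613 = 119 mg/L.

119 mg/L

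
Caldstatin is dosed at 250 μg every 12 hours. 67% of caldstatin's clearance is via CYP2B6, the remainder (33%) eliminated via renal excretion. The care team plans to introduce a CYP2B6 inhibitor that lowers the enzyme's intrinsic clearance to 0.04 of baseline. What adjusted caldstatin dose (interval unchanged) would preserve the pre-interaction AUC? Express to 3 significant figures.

89.2 μg

CYP2B6: 0.67 × 0.04 = 0.0268
Other: 0.33 (unchanged)
New clearance relative to baseline: 0.0268 + 0.33 = 0.3568.
Exposure is unchanged when dose changes in proportion to clearance. New dose = 250 μg × 0.3568 = 89.2 μg.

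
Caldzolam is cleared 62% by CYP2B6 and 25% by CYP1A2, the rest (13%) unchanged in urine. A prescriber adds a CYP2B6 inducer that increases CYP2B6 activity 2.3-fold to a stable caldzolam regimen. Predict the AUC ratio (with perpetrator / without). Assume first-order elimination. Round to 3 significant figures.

0.554

The CYP2B6 pathway (62% of clearance) is boosted to 2.3× activity: 0.62 × 2.3 = 1.426.
CYP1A2 (25%) and the residual 13% are unaffected.
Relative clearance = 1.426 + 0.25 + 0.13 = 1.806.
AUC is inversely proportional to clearance, so the fold-change is 1 / 1.806 = 0.554.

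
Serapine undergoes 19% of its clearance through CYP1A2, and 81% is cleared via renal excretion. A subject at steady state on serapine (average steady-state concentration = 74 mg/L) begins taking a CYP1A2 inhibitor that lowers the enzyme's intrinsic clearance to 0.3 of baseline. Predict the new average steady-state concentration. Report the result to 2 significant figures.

85 mg/L

The CYP1A2 pathway (19% of clearance) is reduced to 0.3× activity: 0.19 × 0.3 = 0.057.
Non-CYP routes (81%) are unchanged.
New clearance relative to baseline: 0.057 + 0.81 = 0.867.
New average steady-state concentration = baseline ÷ relative clearance = 74 / 0.867 = 85 mg/L.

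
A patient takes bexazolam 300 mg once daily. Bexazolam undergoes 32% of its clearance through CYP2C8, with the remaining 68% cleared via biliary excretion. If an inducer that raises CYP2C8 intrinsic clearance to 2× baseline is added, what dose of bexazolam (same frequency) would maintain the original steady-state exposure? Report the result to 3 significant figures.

396 mg

The CYP2C8 pathway (32% of clearance) rises to 2× activity: 0.32 × 2 = 0.64.
The remaining 68% of clearance is unaffected.
Relative clearance = 0.64 + 0.68 = 1.32.
Css,avg = (dose rate)/CL, so holding Css fixed requires dose ∝ CL: 300 × 1.32 = 396 mg.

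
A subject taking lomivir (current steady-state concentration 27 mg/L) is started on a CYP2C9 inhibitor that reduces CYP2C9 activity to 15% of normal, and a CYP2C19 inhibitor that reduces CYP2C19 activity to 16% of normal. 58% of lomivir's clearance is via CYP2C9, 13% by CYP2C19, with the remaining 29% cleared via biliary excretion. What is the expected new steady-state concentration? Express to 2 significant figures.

The CYP2C9 pathway (58% of clearance) falls to 0.15× activity: 0.58 × 0.15 = 0.087.
The CYP2C19 pathway (13% of clearance) falls to 0.16× activity: 0.13 × 0.16 = 0.0208.
Non-CYP routes (29%) are unchanged.
CL_new/CL_old = 0.087 + 0.0208 + 0.29 = 0.3978.
Steady-state concentration ∝ 1/CL: new value = 27 / 0.3978 = 68 mg/L.

68 mg/L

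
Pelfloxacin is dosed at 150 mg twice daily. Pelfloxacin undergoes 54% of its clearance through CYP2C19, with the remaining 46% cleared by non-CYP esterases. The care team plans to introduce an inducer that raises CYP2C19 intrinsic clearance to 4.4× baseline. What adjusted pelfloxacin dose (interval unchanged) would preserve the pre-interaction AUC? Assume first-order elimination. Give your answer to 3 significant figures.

The CYP2C19 pathway (54% of clearance) increases to 4.4× activity: 0.54 × 4.4 = 2.376.
The remaining 46% of clearance is unaffected.
CL_new/CL_old = 2.376 + 0.46 = 2.836.
Css,avg = (dose rate)/CL, so holding Css fixed requires dose ∝ CL: 150 × 2.836 = 425 mg.

425 mg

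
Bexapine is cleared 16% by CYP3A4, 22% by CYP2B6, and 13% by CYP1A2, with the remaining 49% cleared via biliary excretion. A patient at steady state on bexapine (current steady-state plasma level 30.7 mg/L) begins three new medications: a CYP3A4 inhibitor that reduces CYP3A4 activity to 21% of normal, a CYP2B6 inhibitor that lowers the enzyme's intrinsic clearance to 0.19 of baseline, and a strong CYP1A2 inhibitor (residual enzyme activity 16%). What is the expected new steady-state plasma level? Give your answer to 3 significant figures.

52.4 mg/L

The CYP3A4 pathway (16% of clearance) drops to 0.21× activity: 0.16 × 0.21 = 0.0336.
The CYP2B6 pathway (22% of clearance) falls to 0.19× activity: 0.22 × 0.19 = 0.0418.
The CYP1A2 pathway (13% of clearance) drops to 0.16× activity: 0.13 × 0.16 = 0.0208.
Non-CYP routes (49%) are unchanged.
Relative clearance = 0.0336 + 0.0418 + 0.0208 + 0.49 = 0.5862.
Steady-state plasma level ∝ 1/CL: new value = 30.7 / 0.5862 = 52.4 mg/L.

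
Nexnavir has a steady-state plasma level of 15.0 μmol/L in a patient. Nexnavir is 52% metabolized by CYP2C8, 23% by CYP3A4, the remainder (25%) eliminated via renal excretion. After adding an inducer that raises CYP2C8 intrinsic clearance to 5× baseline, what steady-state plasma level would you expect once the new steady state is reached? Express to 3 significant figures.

4.87 μmol/L

The CYP2C8 pathway (52% of clearance) is boosted to 5× activity: 0.52 × 5 = 2.6.
CYP3A4 (23%) and the residual 25% are unaffected.
CL_new/CL_old = 2.6 + 0.23 + 0.25 = 3.08.
New steady-state plasma level = baseline ÷ relative clearance = 15.0 / 3.08 = 4.87 μmol/L.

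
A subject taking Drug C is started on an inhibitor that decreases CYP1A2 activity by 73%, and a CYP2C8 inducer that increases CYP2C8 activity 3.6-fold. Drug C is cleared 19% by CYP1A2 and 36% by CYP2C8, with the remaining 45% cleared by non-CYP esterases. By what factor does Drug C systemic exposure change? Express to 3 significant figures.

The CYP1A2 pathway (19% of clearance) is reduced to 0.27× activity: 0.19 × 0.27 = 0.0513.
The CYP2C8 pathway (36% of clearance) increases to 3.6× activity: 0.36 × 3.6 = 1.296.
The remaining 45% of clearance is unaffected.
Relative clearance = 0.0513 + 1.296 + 0.45 = 1.7973.
Net systemic exposure ratio = 1 / 1.7973 = 0.556.

0.556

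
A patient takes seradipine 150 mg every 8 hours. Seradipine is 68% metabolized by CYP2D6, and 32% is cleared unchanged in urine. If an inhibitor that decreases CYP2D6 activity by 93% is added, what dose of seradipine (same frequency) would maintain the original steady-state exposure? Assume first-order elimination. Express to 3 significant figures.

55.1 mg

CYP2D6: 0.68 × 0.07 = 0.0476
Other: 0.32 (unchanged)
New clearance relative to baseline: 0.0476 + 0.32 = 0.3676.
To maintain the same steady-state level, dose must scale with clearance: new dose = 150 × 0.3676 = 55.1 mg.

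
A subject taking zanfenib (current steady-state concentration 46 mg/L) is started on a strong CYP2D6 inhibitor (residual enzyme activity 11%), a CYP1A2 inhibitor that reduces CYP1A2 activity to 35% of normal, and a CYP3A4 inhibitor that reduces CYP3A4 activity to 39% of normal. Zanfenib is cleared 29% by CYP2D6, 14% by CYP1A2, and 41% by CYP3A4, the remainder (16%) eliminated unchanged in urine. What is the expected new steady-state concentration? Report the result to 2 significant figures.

CYP2D6: 0.29 × 0.11 = 0.0319
CYP1A2: 0.14 × 0.35 = 0.049
CYP3A4: 0.41 × 0.39 = 0.1599
Other: 0.16 (unchanged)
Relative clearance = 0.0319 + 0.049 + 0.1599 + 0.16 = 0.4008.
Steady-state concentration ∝ 1/CL: new value = 46 / 0.4008 = 1.1 × 10² mg/L.

1.1 × 10² mg/L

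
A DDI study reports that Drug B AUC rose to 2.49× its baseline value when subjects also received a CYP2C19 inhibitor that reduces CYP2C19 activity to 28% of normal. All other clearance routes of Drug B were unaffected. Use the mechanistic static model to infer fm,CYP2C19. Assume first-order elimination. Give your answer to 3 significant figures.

Let fm be the CYP2C19 fraction. New clearance relative to baseline = fm × 0.28 + (1 − fm).
AUC ratio = 1 / (new CL fraction), so new CL fraction = 1 / 2.49 = 0.4016.
fm × 0.28 + 1 − fm = 0.4016  ⇒  fm × (0.28 − 1) = −0.5984  ⇒  fm = 0.831.

0.831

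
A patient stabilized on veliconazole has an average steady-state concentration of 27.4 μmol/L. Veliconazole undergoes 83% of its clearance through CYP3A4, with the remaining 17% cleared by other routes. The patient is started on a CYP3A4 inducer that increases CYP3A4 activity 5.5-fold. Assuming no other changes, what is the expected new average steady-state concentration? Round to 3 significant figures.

5.79 μmol/L

The CYP3A4 pathway (83% of clearance) increases to 5.5× activity: 0.83 × 5.5 = 4.565.
The remaining 17% of clearance is unaffected.
CL_new/CL_old = 4.565 + 0.17 = 4.735.
New average steady-state concentration = baseline ÷ relative clearance = 27.4 / 4.735 = 5.79 μmol/L.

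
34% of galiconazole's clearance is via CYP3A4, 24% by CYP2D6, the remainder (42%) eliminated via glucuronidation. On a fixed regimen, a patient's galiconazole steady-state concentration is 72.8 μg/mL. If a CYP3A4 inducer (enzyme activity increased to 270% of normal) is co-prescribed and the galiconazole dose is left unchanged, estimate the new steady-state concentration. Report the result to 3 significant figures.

46.1 μg/mL

The CYP3A4 pathway (34% of clearance) is boosted to 2.7× activity: 0.34 × 2.7 = 0.918.
CYP2D6 (24%) and the residual 42% are unaffected.
New clearance relative to baseline: 0.918 + 0.24 + 0.42 = 1.578.
With dosing unchanged, steady-state concentration scales as 1/CL: 72.8 / 1.578 = 46.1 μg/mL.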